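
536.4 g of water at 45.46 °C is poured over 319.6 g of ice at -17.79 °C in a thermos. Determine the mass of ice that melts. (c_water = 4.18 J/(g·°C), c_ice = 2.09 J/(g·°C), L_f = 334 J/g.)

m_melted ≈ 270 g

Cooling the water to 0 °C releases 536.4×4.18×45.46 = 101928 J.
Of that, 319.6×2.09×17.79 = 11883 J goes to bring the ice to 0 °C, leaving 90045 J.
To melt every bit of ice: 319.6×334 = 106746 J.
Since 90045 < 106746 J, not all the ice melts; equilibrium is at 0 °C.
Mass melted = 90045/334 ≈ 269.6 g.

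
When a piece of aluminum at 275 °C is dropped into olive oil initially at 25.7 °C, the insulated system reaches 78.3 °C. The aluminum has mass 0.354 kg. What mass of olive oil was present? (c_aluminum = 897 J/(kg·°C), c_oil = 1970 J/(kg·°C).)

Energy conservation, ΣQ = 0:
0.354·897·(78.3 − 275) + m·1970·(78.3 − 25.7) = 0
103622 m = 62460
m = 62460/103622 ≈ 0.6028 kg

m ≈ 0.603 kg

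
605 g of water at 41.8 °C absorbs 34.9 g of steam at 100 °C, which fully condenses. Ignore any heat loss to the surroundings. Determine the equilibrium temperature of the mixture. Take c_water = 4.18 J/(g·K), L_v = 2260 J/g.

Taking heat into each body as positive, Σ m c ΔT = 0:
latent heat released on condensation: 34.9·2260 = 78874
  condensate cools 100→T: 34.9·4.18·(T − 100) = 145.88(T − 100)
  water warms: 605·4.18·(T − 41.8) = 2528.9(T − 41.8)
2674.8 T = 78874 + 14588 + 105708 = 199170
T ≈ 74.46 °C, under the boiling point, so the assumption holds.

T_f ≈ 74.5 °C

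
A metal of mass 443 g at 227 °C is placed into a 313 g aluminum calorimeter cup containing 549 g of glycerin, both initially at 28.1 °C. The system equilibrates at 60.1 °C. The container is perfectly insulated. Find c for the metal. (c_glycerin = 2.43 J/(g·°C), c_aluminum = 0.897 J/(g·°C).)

Setting the total heat transfer to zero:
443×c×(60.1 − 227) + 549×2.43×(60.1 − 28.1) + 313×0.897×(60.1 − 28.1) = 0
-73937 c = -51675
c = -51675/-73937 ≈ 0.6989 J/(g·°C)

c ≈ 0.699 J/(g·°C)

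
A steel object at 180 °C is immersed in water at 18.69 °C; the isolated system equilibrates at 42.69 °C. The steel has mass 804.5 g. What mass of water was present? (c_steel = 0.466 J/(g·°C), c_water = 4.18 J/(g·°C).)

m ≈ 513 g

Heat lost by the steel = heat gained by the water:
804.5×0.466×(180 − 42.69) = m×4.18×(42.69 − 18.69)
100.32 m = 51477  ⇒  m ≈ 513.1 g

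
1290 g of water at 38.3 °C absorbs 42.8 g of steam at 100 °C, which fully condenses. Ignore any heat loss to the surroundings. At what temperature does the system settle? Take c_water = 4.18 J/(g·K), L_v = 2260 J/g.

T_f ≈ 57.6 °C

Energy conservation, ΣQ = 0:
condense steam: −42.8×2260 = −96728; condensed water 100 °C→T: 178.9(T − 100); water warms: 1290×4.18×(T − 38.3) = 5392.2(T − 38.3)
5571.1 T = 96728 + 17890 + 206521 = 321140
T ≈ 57.64 °C — below 100 °C, confirming all the steam condensed.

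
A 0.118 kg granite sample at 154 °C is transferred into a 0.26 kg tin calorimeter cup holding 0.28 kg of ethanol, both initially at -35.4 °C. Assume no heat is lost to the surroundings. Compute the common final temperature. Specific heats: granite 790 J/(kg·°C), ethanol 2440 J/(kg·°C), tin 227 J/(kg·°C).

T_f ≈ -14.3 °C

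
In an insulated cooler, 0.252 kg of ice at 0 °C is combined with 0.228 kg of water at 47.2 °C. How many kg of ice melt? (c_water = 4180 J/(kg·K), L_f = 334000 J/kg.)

m_melted ≈ 0.135 kg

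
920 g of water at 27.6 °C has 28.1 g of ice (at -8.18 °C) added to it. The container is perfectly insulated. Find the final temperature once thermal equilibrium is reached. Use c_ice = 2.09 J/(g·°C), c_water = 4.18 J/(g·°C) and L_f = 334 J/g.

Let T be the final temperature. ΣQ_i = 0:
warm ice to 0 °C: 28.1×2.09×(0 − (-8.18)) = 480.4; latent heat to melt: 28.1×334 = 9385.4; warm the meltwater: 117.46 T; water cools: 920×4.18×(T − 27.6) = 3845.6(T − 27.6)
3963.1 T = 106139 − 9865.8 = 96273
T ≈ 24.29 °C. Since T > 0 °C, the all-ice-melts assumption holds.

T_f ≈ 24.3 °C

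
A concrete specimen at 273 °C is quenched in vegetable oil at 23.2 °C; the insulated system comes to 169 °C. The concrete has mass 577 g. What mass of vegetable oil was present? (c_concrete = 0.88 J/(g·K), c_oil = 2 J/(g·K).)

Taking heat into each body as positive, Σ m c ΔT = 0:
577×0.88×(169 − 273) + m×2×(169 − 23.2) = 0
291.6 m = 52807
m = 52807/291.6 ≈ 181.1 g

m ≈ 181 g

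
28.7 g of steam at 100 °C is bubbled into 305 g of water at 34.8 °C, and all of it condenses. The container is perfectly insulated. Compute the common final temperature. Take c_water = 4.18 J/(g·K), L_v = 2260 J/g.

T_f ≈ 86.9 °C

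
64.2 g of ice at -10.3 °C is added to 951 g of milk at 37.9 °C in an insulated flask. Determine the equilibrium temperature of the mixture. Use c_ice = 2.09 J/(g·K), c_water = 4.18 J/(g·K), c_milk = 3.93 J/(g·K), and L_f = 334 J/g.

Heat gained plus heat lost sum to zero:
ice -10.3→0 °C: 64.2×2.09×10.3 = 1382; melt ice: 64.2×334 = 21443; warm the meltwater: 268.36 T; milk cools: 951×3.93×(T − 37.9) = 3737.4(T − 37.9)
4005.8 T = 141649 − 22825 = 118824
T ≈ 29.66 °C — above 0 °C, consistent with complete melting.

T_f ≈ 29.7 °C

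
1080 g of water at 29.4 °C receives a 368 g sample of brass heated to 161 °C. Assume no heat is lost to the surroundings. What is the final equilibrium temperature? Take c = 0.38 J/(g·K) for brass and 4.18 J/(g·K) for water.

Net heat exchanged in the isolated system is zero:
368*0.38*(T − 161) + 1080*4.18*(T − 29.4) = 0
(139.84 + 4514.4) T = 139.84*161 + 4514.4*29.4
T = 155238/4654.2 ≈ 33.35 °C

T_f ≈ 33.4 °C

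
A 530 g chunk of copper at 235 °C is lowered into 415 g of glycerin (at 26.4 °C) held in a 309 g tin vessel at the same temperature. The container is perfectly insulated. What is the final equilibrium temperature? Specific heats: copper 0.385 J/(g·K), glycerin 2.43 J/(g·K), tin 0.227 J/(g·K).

T_f ≈ 59.6 °C

Taking heat into each body as positive, Σ m c ΔT = 0:
530*0.385*(T − 235) + 415*2.43*(T − 26.4) + 309*0.227*(T − 26.4) = 0
204.05(T − 235) + 1008.5(T − 26.4) + 70.14(T − 26.4) = 0
(204.05 + 1008.5 + 70.14) T = 204.05*235 + 1008.5*26.4 + 70.14*26.4
T = 76427 / 1282.6 = 59.6 °C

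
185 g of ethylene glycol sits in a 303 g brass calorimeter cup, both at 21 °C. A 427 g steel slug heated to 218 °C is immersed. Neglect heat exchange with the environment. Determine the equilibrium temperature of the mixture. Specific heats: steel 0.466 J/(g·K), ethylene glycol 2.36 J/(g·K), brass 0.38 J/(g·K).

T_f ≈ 73.2 °C

With ΣQ=0 the equilibrium temperature is the m·c-weighted mean:
T_f = (198.98×218 + 436.6×21 + 115.14×21) / (198.98 + 436.6 + 115.14)
    = 54965 / 750.72 ≈ 73.22 °C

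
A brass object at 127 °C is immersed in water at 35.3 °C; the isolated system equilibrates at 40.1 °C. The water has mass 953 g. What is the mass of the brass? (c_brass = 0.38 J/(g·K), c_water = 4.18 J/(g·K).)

m ≈ 579 g

Heat lost by the brass = heat gained by the water:
m·0.38·(127 − 40.1) = 953·4.18·(40.1 − 35.3)
33.02 m = 19121  ⇒  m ≈ 579 g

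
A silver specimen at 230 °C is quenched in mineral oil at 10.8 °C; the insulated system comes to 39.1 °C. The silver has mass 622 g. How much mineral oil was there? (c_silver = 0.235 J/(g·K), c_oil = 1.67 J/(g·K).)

Heat lost by the silver = heat gained by the oil:
622·0.235·(230 − 39.1) = m·1.67·(39.1 − 10.8)
47.26 m = 27904  ⇒  m ≈ 590.4 g

m ≈ 590 g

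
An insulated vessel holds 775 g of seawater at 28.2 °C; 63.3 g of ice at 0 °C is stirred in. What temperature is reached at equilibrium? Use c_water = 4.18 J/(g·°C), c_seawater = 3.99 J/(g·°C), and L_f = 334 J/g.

T_f ≈ 19.7 °C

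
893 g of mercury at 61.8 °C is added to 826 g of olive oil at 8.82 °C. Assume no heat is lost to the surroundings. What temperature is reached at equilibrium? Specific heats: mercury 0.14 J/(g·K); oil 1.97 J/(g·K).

Set heat shed by the hot body equal to heat absorbed by the cold body:
893×0.14×(61.8 − T) = 826×1.97×(T − 8.82)
125.02(61.8 − T) = 1627.2(T − 8.82)
1752.2 T = 22078  ⇒  T ≈ 12.60 °C

T_f ≈ 12.6 °C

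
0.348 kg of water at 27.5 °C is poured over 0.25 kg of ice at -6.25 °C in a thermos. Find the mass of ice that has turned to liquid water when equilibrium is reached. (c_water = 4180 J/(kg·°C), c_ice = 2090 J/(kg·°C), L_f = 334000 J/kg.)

Cooling the water to 0 °C releases 0.348·4180·27.5 = 40003 J.
Of that, 0.25·2090·6.25 = 3265.6 J goes to bring the ice to 0 °C, leaving 36737 J.
Fully melting the ice requires m_ice L_f = 0.25·334000 = 83500 J.
Since 36737 < 83500 J, not all the ice melts; equilibrium is at 0 °C.
Mass melted = 36737/334000 ≈ 0.11 kg.

m_melted ≈ 0.11 kg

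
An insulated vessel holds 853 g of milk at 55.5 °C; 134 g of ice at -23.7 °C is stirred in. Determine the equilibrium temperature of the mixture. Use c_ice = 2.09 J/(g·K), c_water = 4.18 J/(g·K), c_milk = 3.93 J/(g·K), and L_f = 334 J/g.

T_f ≈ 34.4 °C

Energy conservation, ΣQ = 0:
ice -23.7→0 °C: 134·2.09·23.7 = 6637.4
  latent heat to melt: 134·334 = 44756
  warm the meltwater: 560.12 T
  milk cools: 853·3.93·(T − 55.5) = 3352.3(T − 55.5)
3912.4 T = 186052 − 51393 = 134659
T ≈ 34.42 °C. Since T > 0 °C, the all-ice-melts assumption holds.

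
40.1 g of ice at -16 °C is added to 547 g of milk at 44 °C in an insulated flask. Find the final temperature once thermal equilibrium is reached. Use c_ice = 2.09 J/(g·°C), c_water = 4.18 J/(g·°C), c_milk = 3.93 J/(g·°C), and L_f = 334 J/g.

T_f ≈ 34.5 °C

Energy conservation, ΣQ = 0:
ice -16→0 °C: 40.1·2.09·16 = 1340.9
  fusion: m_ice L_f = 40.1·334 = 13393
  warm the meltwater: 167.62 T
  milk cools: 547·3.93·(T − 44) = 2149.7(T − 44)
2317.3 T = 94587 − 14734 = 79853
T ≈ 34.46 °C — above 0 °C, consistent with complete melting.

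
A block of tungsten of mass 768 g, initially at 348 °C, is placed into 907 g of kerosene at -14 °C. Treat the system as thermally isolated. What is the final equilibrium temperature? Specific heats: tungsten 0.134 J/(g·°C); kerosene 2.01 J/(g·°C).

Set heat shed by the hot body equal to heat absorbed by the cold body:
768×0.134×(348 − T) = 907×2.01×(T − (-14))
102.91(348 − T) = 1823.1(T − (-14))
1926 T = 10290  ⇒  T ≈ 5.34 °C

T_f ≈ 5.3 °C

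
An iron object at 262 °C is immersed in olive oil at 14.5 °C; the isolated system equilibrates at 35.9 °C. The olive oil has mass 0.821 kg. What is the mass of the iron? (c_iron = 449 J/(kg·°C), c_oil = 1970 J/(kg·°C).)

m ≈ 0.341 kg

Conservation of energy gives ΣQ = 0:
m·449·(35.9 − 262) + 0.821·1970·(35.9 − 14.5) = 0
-101519 m = -34612
m = -34612/-101519 ≈ 0.3409 kg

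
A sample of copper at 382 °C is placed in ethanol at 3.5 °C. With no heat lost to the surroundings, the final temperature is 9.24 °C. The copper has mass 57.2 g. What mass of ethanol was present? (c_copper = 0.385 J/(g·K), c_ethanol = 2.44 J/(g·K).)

m ≈ 586 g

Taking heat into each body as positive, Σ m c ΔT = 0:
57.2·0.385·(9.24 − 382) + m·2.44·(9.24 − 3.5) = 0
14.01 m = 8208.9
m = 8208.9/14.01 ≈ 586.1 g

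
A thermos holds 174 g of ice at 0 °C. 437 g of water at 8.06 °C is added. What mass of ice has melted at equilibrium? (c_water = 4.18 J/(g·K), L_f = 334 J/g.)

Cooling the water to 0 °C releases 437·4.18·8.06 = 14723 J.
Melting all 174 g of ice would need 174·334 = 58116 J.
That's not enough to melt it all — equilibrium is at 0 °C with ice remaining.
Mass melted = 14723/334 ≈ 44.08 g.

m_melted ≈ 44.1 g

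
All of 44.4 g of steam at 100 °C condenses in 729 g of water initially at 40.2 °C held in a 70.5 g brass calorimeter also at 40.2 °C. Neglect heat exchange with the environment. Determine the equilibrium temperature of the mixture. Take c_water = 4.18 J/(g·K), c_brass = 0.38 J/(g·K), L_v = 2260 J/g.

T_f ≈ 74.4 °C

Energy conservation, ΣQ = 0:
condense steam: −44.4×2260 = −100344
  condensate cools 100→T: 44.4×4.18×(T − 100) = 185.59(T − 100)
  water warms: 729×4.18×(T − 40.2) = 3047.2(T − 40.2)
  brass cup: 70.5×0.38×(T − 40.2) = 26.79(T − 40.2)
3259.6 T = 100344 + 18559 + 123575 = 242478
T ≈ 74.39 °C — below 100 °C, confirming all the steam condensed.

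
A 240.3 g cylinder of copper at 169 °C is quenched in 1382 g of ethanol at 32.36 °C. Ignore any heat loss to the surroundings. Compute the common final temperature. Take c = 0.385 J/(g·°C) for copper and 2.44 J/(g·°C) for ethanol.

T_f ≈ 36.0 °C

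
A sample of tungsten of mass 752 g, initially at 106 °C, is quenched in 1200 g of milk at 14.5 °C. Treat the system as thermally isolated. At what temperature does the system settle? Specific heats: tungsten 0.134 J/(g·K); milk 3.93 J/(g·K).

|Q_tungsten| = |Q_milk|:
752*0.134*(106 − T) = 1200*3.93*(T − 14.5)
100.77(106 − T) = 4716(T − 14.5)
4816.8 T = 79063  ⇒  T ≈ 16.41 °C

T_f ≈ 16.4 °C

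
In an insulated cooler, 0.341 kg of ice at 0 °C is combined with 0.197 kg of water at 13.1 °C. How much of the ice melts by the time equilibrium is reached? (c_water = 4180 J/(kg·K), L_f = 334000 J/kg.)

m_melted ≈ 0.0323 kg

Heat available from the water dropping to 0 °C: 0.197·4180·13.1 = 10787 J.
To melt every bit of ice: 0.341·334000 = 113894 J.
10787 J < 113894 J, so only part of the ice melts and the system sits at 0 °C.
m_melt = 10787 / L_f = 0.0323 kg.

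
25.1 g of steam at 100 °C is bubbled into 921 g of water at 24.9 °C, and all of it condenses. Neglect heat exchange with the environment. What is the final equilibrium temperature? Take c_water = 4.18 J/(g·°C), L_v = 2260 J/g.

T_f ≈ 41.2 °C

Let T be the final temperature. ΣQ_i = 0:
steam→water at 100 °C releases m L_v = 25.1·2260 = 56726; condensate cools 100→T: 25.1·4.18·(T − 100) = 104.92(T − 100); original water: 3849.8(T − 24.9)
3954.7 T = 56726 + 10492 + 95860 = 163077
T ≈ 41.24 °C — below 100 °C, confirming all the steam condensed.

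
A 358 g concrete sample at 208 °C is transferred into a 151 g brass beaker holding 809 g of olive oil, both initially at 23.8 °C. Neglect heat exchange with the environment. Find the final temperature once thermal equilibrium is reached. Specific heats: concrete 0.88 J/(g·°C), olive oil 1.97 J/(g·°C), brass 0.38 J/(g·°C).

T_f ≈ 53.3 °C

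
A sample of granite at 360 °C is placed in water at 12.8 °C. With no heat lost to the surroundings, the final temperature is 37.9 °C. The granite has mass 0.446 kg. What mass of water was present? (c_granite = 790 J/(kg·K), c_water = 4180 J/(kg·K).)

m ≈ 1.08 kg

|Q_granite| = |Q_water|:
0.446×790×(360 − 37.9) = m×4180×(37.9 − 12.8)
104918 m = 113489  ⇒  m ≈ 1.082 kg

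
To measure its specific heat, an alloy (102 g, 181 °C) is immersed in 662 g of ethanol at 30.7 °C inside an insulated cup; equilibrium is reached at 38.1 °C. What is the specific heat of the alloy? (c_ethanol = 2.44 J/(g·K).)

m_s c (T_s − T_f) = m_ethanol c_ethanol (T_f − T_0):
102×c×(181 − 38.1) = 662×2.44×(38.1 − 30.7)
14576 c = 11953  ⇒  c ≈ 0.8201 J/(g·K)

c ≈ 0.82 J/(g·K)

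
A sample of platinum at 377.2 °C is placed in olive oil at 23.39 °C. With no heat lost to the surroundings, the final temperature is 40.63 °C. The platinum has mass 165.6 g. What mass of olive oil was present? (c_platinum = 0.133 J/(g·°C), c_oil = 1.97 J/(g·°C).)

Let T be the final temperature. ΣQ_i = 0:
165.6·0.133·(40.63 − 377.2) + m·1.97·(40.63 − 23.39) = 0
33.96 m = 7412.9
m = 7412.9/33.96 ≈ 218.3 g

m ≈ 218 g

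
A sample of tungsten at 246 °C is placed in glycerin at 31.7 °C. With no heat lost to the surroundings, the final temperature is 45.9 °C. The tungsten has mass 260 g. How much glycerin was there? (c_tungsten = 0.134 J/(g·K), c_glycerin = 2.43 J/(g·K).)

m ≈ 202 g

Heat lost by the tungsten = heat gained by the glycerin:
260×0.134×(246 − 45.9) = m×2.43×(45.9 − 31.7)
34.51 m = 6971.5  ⇒  m ≈ 202 g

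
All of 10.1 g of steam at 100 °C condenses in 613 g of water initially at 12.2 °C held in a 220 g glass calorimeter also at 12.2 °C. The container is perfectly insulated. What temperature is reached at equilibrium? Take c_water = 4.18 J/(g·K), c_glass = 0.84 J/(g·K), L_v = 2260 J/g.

T_f ≈ 21.7 °C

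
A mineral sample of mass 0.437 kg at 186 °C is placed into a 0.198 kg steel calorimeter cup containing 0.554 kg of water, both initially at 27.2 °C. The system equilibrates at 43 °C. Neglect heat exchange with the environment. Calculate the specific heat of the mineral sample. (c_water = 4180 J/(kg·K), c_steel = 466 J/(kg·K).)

Let T be the final temperature. ΣQ_i = 0:
0.437×c×(43 − 186) + 0.554×4180×(43 − 27.2) + 0.198×466×(43 − 27.2) = 0
-62.49 c = -38046
c = -38046/-62.49 ≈ 608.8 J/(kg·K)

c ≈ 609 J/(kg·K)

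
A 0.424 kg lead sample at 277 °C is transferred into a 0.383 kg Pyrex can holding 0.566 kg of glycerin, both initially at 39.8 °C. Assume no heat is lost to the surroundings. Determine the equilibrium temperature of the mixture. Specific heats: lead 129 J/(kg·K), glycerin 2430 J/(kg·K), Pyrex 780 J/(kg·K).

Heat gained plus heat lost sum to zero:
0.424×129×(T − 277) + 0.566×2430×(T − 39.8) + 0.383×780×(T − 39.8) = 0
54.7(T − 277) + 1375.4(T − 39.8) + 298.74(T − 39.8) = 0
(54.7 + 1375.4 + 298.74) T = 54.7×277 + 1375.4×39.8 + 298.74×39.8
T = 81781/1728.8 ≈ 47.30 °C

T_f ≈ 47.3 °C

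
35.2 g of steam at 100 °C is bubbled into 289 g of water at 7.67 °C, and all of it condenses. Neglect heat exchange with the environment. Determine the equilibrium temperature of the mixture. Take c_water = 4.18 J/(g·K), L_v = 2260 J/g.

T_f ≈ 76.4 °C

Net heat exchanged in the isolated system is zero:
latent heat released on condensation: 35.2×2260 = 79552; condensed water 100 °C→T: 147.14(T − 100); water warms: 289×4.18×(T − 7.67) = 1208(T − 7.67)
1355.2 T = 79552 + 14714 + 9265.5 = 103531
T ≈ 76.40 °C (< 100 °C, so full condensation is consistent).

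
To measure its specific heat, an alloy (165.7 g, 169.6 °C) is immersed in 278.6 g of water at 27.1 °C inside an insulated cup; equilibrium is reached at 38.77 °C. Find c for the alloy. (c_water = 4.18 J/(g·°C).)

Net heat exchanged in the isolated system is zero:
165.7×c×(38.77 − 169.6) + 278.6×4.18×(38.77 − 27.1) = 0
-21679 c = -13590
c = -13590/-21679 ≈ 0.6269 J/(g·°C)

c ≈ 0.627 J/(g·°C)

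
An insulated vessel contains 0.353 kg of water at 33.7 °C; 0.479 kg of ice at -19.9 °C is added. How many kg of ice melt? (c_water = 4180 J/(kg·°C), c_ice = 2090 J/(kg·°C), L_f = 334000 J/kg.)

m_melted ≈ 0.0892 kg

Water can give up m c ΔT = 0.353×4180×33.7 = 49726 J before reaching 0 °C.
Warming the ice to 0 °C takes 0.479×2090×19.9 = 19922 J, leaving 29804 J for melting.
Melting all 0.479 kg of ice would need 0.479×334000 = 159986 J.
29804 J < 159986 J, so only part of the ice melts and the system sits at 0 °C.
m_melt = 29804 / L_f = 0.08923 kg.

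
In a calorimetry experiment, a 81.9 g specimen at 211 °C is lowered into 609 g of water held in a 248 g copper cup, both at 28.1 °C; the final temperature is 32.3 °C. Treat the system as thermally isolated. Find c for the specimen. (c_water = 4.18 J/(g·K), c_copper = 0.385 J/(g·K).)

c ≈ 0.758 J/(g·K)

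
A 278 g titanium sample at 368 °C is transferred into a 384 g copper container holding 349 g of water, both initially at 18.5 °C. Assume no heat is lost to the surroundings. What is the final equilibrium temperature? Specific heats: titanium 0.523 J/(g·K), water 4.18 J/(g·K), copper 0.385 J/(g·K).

Taking heat into each body as positive, Σ m c ΔT = 0:
278*0.523*(T − 368) + 349*4.18*(T − 18.5) + 384*0.385*(T − 18.5) = 0
145.39(T − 368) + 1458.8(T − 18.5) + 147.84(T − 18.5) = 0
1752.1 T = 83228
T = 83228 / 1752.1 = 47.5 °C

T_f ≈ 47.5 °C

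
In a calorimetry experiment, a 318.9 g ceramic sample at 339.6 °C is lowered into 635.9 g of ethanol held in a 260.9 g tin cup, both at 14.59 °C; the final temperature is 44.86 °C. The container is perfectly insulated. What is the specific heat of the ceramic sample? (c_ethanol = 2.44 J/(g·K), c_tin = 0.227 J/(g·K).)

c ≈ 0.519 J/(g·K)

Net heat exchanged in the isolated system is zero:
318.9·c·(44.86 − 339.6) + 635.9·2.44·(44.86 − 14.59) + 260.9·0.227·(44.86 − 14.59) = 0
-93993 c = -48760
c = -48760/-93993 ≈ 0.5188 J/(g·K)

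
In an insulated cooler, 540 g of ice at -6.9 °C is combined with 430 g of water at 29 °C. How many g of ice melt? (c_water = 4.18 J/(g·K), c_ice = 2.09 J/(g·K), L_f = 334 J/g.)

Cooling the water to 0 °C releases 430·4.18·29 = 52125 J.
Warming the ice to 0 °C takes 540·2.09·6.9 = 7787.3 J, leaving 44337 J for melting.
To melt every bit of ice: 540·334 = 180360 J.
44337 J < 180360 J, so only part of the ice melts and the system sits at 0 °C.
m_melted·334 = 44337  ⇒  m_melted ≈ 132.7 g.

m_melted ≈ 133 g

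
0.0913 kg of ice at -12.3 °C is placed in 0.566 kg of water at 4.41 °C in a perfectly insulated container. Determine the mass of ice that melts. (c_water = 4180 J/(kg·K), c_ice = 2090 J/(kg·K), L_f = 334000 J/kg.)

m_melted ≈ 0.0242 kg

Heat available from the water dropping to 0 °C: 0.566×4180×4.41 = 10434 J.
Of that, 0.0913×2090×12.3 = 2347 J goes to bring the ice to 0 °C, leaving 8086.5 J.
Fully melting the ice requires m_ice L_f = 0.0913×334000 = 30494 J.
Since 8086.5 < 30494 J, not all the ice melts; equilibrium is at 0 °C.
m_melted×334000 = 8086.5  ⇒  m_melted ≈ 0.02421 kg.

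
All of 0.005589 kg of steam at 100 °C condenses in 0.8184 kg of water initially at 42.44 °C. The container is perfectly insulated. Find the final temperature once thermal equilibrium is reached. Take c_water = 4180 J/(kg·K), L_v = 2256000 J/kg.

Energy balance with sensible and latent terms:
latent heat released on condensation: 0.005589·2256000 = 12609; condensate cools 100→T: 0.005589·4180·(T − 100) = 23.36(T − 100); original water: 3420.9(T − 42.44)
3444.3 T = 12609 + 2336.2 + 145184 = 160128
T ≈ 46.49 °C (< 100 °C, so full condensation is consistent).

T_f ≈ 46.5 °C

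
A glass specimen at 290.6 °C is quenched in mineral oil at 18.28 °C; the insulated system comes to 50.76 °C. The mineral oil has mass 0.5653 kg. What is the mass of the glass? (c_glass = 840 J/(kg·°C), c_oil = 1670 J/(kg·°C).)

m ≈ 0.152 kg

Let T be the final temperature. ΣQ_i = 0:
m·840·(50.76 − 290.6) + 0.5653·1670·(50.76 − 18.28) = 0
-201466 m = -30663
m = -30663/-201466 ≈ 0.1522 kg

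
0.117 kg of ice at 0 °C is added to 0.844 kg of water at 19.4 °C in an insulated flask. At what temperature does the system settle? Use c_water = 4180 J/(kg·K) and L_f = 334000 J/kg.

T_f ≈ 7.3 °C

Energy balance with sensible and latent terms:
fusion: m_ice L_f = 0.117·334000 = 39078
  meltwater 0→T: 0.117·4180·T = 489.06 T
  water cools: 0.844·4180·(T − 19.4) = 3527.9(T − 19.4)
4017 T = 68442 − 39078 = 29364
T ≈ 7.31 °C. Since T > 0 °C, the all-ice-melts assumption holds.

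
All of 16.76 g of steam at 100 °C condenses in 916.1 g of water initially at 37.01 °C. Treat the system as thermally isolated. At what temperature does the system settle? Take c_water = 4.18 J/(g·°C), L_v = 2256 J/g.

Energy balance with sensible and latent terms:
condense steam: −16.76·2256 = −37811
  condensed water 100 °C→T: 70.06(T − 100)
  water warms: 916.1·4.18·(T − 37.01) = 3829.3(T − 37.01)
3899.4 T = 37811 + 7005.7 + 141722 = 186539
T ≈ 47.84 °C — below 100 °C, confirming all the steam condensed.

T_f ≈ 47.8 °C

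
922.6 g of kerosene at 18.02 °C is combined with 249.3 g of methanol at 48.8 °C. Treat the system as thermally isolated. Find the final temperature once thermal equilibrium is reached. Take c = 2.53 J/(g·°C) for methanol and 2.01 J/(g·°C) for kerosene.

T_f ≈ 25.8 °C

Set heat shed by the hot body equal to heat absorbed by the cold body:
249.3*2.53*(48.8 − T) = 922.6*2.01*(T − 18.02)
630.73(48.8 − T) = 1854.4(T − 18.02)
2485.2 T = 64196  ⇒  T ≈ 25.83 °C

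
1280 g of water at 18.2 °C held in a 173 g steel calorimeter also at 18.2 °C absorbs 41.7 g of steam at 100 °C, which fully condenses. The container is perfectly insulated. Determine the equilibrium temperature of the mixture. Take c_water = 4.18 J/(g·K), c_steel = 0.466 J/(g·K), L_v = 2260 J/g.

T_f ≈ 37.6 °C

Energy conservation, ΣQ = 0:
latent heat released on condensation: 41.7·2260 = 94242
  condensate cools 100→T: 41.7·4.18·(T − 100) = 174.31(T − 100)
  original water: 5350.4(T − 18.2)
  cup: 80.62(T − 18.2)
5605.3 T = 94242 + 17431 + 98845 = 210517
T ≈ 37.56 °C (< 100 °C, so full condensation is consistent).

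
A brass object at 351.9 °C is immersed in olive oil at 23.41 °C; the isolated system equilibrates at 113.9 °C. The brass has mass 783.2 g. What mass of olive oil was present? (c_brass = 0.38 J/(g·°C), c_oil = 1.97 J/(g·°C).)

m ≈ 397 g

Heat lost by the brass = heat gained by the oil:
783.2×0.38×(351.9 − 113.9) = m×1.97×(113.9 − 23.41)
178.27 m = 70833  ⇒  m ≈ 397.3 g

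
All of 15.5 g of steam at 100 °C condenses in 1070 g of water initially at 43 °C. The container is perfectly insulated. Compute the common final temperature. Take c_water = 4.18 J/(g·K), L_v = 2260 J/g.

T_f ≈ 51.5 °C

Taking heat into each body as positive, Σ m c ΔT = 0:
latent heat released on condensation: 15.5·2260 = 35030
  condensed water 100 °C→T: 64.79(T − 100)
  original water: 4472.6(T − 43)
4537.4 T = 35030 + 6479 + 192322 = 233831
T ≈ 51.53 °C (< 100 °C, so full condensation is consistent).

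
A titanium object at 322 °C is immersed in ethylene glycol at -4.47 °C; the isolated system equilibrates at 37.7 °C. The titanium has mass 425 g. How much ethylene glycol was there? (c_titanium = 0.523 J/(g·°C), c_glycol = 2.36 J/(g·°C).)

m ≈ 635 g

Setting the total heat transfer to zero:
425·0.523·(37.7 − 322) + m·2.36·(37.7 − (-4.47)) = 0
99.52 m = 63193
m = 63193/99.52 ≈ 635 g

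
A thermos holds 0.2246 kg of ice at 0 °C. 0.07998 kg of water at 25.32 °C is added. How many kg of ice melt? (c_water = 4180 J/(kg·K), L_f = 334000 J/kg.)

m_melted ≈ 0.0253 kg

Water can give up m c ΔT = 0.07998×4180×25.32 = 8464.9 J before reaching 0 °C.
To melt every bit of ice: 0.2246×334000 = 75016 J.
Since 8464.9 < 75016 J, not all the ice melts; equilibrium is at 0 °C.
m_melted×334000 = 8464.9  ⇒  m_melted ≈ 0.02534 kg.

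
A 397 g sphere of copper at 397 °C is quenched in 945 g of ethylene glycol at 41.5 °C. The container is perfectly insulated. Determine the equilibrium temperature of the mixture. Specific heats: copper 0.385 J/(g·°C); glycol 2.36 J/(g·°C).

T_f ≈ 64.3 °C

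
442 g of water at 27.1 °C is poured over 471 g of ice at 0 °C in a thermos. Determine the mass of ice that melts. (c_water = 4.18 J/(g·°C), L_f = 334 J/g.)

Water can give up m c ΔT = 442×4.18×27.1 = 50069 J before reaching 0 °C.
Melting all 471 g of ice would need 471×334 = 157314 J.
That's not enough to melt it all — equilibrium is at 0 °C with ice remaining.
m_melt = 50069 / L_f = 149.9 g.

m_melted ≈ 150 g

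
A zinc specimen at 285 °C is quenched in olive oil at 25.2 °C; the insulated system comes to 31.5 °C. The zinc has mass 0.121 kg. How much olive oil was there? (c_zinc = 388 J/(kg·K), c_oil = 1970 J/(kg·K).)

Energy conservation, ΣQ = 0:
0.121×388×(31.5 − 285) + m×1970×(31.5 − 25.2) = 0
12411 m = 11901
m = 11901/12411 ≈ 0.9589 kg

m ≈ 0.959 kg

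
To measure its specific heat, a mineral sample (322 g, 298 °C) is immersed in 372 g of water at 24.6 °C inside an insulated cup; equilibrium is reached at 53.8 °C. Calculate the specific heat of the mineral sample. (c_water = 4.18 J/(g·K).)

Conservation of energy gives ΣQ = 0:
322·c·(53.8 − 298) + 372·4.18·(53.8 − 24.6) = 0
-78632 c = -45405
c = -45405/-78632 ≈ 0.5774 J/(g·K)

c ≈ 0.577 J/(g·K)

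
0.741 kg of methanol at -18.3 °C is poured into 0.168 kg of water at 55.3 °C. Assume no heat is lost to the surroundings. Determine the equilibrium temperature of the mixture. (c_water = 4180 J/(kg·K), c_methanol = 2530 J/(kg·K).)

T_f ≈ 1.8 °C

Let T be the final temperature. ΣQ_i = 0:
0.168*4180*(T − 55.3) + 0.741*2530*(T − (-18.3)) = 0
2577 T = 4526.3
T = 4526.3/2577 ≈ 1.76 °C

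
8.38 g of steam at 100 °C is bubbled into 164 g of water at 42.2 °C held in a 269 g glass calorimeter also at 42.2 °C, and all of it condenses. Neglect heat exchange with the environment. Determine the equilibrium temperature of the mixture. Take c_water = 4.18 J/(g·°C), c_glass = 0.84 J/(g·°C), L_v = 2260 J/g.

T_f ≈ 64.3 °C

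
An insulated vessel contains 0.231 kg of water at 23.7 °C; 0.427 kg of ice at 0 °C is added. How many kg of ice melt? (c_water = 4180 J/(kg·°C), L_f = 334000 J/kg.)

m_melted ≈ 0.0685 kg

Cooling the water to 0 °C releases 0.231·4180·23.7 = 22884 J.
Fully melting the ice requires m_ice L_f = 0.427·334000 = 142618 J.
That's not enough to melt it all — equilibrium is at 0 °C with ice remaining.
m_melted·334000 = 22884  ⇒  m_melted ≈ 0.06852 kg.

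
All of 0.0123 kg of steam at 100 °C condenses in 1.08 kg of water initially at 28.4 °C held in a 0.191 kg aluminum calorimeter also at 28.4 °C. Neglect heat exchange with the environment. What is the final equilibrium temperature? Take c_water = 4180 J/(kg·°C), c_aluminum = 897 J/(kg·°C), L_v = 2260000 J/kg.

Setting the total heat transfer to zero:
latent heat released on condensation: 0.0123×2260000 = 27798; condensate cools 100→T: 0.0123×4180×(T − 100) = 51.41(T − 100); original water: 4514.4(T − 28.4); aluminum cup: 0.191×897×(T − 28.4) = 171.33(T − 28.4)
4737.1 T = 27798 + 5141.4 + 133075 = 166014
T ≈ 35.05 °C, under the boiling point, so the assumption holds.

T_f ≈ 35.0 °C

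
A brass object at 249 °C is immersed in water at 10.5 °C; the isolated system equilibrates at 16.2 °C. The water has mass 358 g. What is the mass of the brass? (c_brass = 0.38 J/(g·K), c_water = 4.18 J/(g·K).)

Net heat exchanged in the isolated system is zero:
m·0.38·(16.2 − 249) + 358·4.18·(16.2 − 10.5) = 0
-88.46 m = -8529.7
m = -8529.7/-88.46 ≈ 96.42 g

m ≈ 96.4 g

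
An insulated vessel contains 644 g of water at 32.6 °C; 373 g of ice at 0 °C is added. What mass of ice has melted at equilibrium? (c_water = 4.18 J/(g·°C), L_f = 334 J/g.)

Cooling the water to 0 °C releases 644·4.18·32.6 = 87757 J.
Fully melting the ice requires m_ice L_f = 373·334 = 124582 J.
Since 87757 < 124582 J, not all the ice melts; equilibrium is at 0 °C.
Mass melted = 87757/334 ≈ 262.7 g.

m_melted ≈ 263 g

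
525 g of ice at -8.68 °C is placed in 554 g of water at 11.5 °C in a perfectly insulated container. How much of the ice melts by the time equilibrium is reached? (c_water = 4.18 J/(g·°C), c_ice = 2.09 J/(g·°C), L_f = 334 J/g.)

m_melted ≈ 51.2 g

Cooling the water to 0 °C releases 554×4.18×11.5 = 26631 J.
Warming the ice to 0 °C takes 525×2.09×8.68 = 9524.1 J, leaving 17107 J for melting.
Fully melting the ice requires m_ice L_f = 525×334 = 175350 J.
That's not enough to melt it all — equilibrium is at 0 °C with ice remaining.
m_melted×334 = 17107  ⇒  m_melted ≈ 51.22 g.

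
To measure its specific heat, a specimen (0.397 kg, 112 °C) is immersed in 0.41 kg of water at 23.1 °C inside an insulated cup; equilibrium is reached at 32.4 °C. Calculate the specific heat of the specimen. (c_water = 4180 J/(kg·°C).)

Setting the total heat transfer to zero:
0.397×c×(32.4 − 112) + 0.41×4180×(32.4 − 23.1) = 0
-31.6 c = -15938
c = -15938/-31.6 ≈ 504.4 J/(kg·°C)

c ≈ 504 J/(kg·°C)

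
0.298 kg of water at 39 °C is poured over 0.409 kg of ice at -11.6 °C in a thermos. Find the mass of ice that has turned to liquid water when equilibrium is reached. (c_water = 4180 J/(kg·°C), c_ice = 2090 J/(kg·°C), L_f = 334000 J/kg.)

m_melted ≈ 0.116 kg

Cooling the water to 0 °C releases 0.298·4180·39 = 48580 J.
Of that, 0.409·2090·11.6 = 9915.8 J goes to bring the ice to 0 °C, leaving 38664 J.
Melting all 0.409 kg of ice would need 0.409·334000 = 136606 J.
38664 J < 136606 J, so only part of the ice melts and the system sits at 0 °C.
m_melted·334000 = 38664  ⇒  m_melted ≈ 0.1158 kg.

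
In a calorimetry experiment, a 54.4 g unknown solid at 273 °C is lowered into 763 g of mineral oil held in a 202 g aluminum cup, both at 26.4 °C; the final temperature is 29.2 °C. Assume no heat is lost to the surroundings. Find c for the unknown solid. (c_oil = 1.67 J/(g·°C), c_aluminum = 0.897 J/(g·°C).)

c ≈ 0.307 J/(g·°C)

Let T be the final temperature. ΣQ_i = 0:
54.4×c×(29.2 − 273) + 763×1.67×(29.2 − 26.4) + 202×0.897×(29.2 − 26.4) = 0
-13263 c = -4075.1
c = -4075.1/-13263 ≈ 0.3073 J/(g·°C)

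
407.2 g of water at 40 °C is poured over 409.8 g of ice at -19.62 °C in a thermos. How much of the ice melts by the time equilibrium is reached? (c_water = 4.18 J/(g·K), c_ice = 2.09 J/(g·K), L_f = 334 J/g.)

m_melted ≈ 154 g

Heat available from the water dropping to 0 °C: 407.2·4.18·40 = 68084 J.
Warming the ice to 0 °C takes 409.8·2.09·19.62 = 16804 J, leaving 51280 J for melting.
Melting all 409.8 g of ice would need 409.8·334 = 136873 J.
That's not enough to melt it all — equilibrium is at 0 °C with ice remaining.
m_melted·334 = 51280  ⇒  m_melted ≈ 153.5 g.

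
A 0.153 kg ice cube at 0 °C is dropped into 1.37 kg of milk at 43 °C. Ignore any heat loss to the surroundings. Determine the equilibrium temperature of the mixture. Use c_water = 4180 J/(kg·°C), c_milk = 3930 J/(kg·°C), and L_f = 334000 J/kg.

T_f ≈ 30.0 °C

Setting the total heat transfer to zero:
melt ice: 0.153·334000 = 51102; warm the meltwater: 639.54 T; milk cools: 1.37·3930·(T − 43) = 5384.1(T − 43)
6023.6 T = 231516 − 51102 = 180414
T ≈ 29.95 °C — above 0 °C, consistent with complete melting.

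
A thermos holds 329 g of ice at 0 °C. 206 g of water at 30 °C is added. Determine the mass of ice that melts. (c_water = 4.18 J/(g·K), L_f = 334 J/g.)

Water can give up m c ΔT = 206·4.18·30 = 25832 J before reaching 0 °C.
To melt every bit of ice: 329·334 = 109886 J.
25832 J < 109886 J, so only part of the ice melts and the system sits at 0 °C.
m_melted·334 = 25832  ⇒  m_melted ≈ 77.34 g.

m_melted ≈ 77.3 g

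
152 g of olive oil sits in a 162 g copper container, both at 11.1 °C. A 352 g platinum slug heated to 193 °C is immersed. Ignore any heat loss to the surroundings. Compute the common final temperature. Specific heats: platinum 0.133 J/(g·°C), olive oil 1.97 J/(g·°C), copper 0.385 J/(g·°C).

T_f ≈ 31.9 °C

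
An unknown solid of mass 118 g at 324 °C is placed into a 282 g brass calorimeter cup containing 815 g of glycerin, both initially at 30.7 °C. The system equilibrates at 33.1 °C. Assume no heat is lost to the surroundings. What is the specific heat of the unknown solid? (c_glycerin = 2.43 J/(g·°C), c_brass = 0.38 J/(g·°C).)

c ≈ 0.146 J/(g·°C)

Conservation of energy gives ΣQ = 0:
118×c×(33.1 − 324) + 815×2.43×(33.1 − 30.7) + 282×0.38×(33.1 − 30.7) = 0
-34326 c = -5010.3
c = -5010.3/-34326 ≈ 0.146 J/(g·°C)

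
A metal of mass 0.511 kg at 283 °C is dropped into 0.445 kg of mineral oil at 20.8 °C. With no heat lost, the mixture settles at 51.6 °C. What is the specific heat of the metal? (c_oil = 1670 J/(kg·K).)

c ≈ 194 J/(kg·K)

Conservation of energy gives ΣQ = 0:
0.511×c×(51.6 − 283) + 0.445×1670×(51.6 − 20.8) = 0
-118.25 c = -22889
c = -22889/-118.25 ≈ 193.6 J/(kg·K)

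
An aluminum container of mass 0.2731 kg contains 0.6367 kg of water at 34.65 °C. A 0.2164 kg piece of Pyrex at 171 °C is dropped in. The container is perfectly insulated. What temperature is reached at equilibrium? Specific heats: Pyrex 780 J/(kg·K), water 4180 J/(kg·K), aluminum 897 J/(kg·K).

T_f ≈ 42.1 °C

Let T be the final temperature. ΣQ_i = 0:
0.2164×780×(T − 171) + 0.6367×4180×(T − 34.65) + 0.2731×897×(T − 34.65) = 0
(168.79 + 2661.4 + 244.97) T = 168.79×171 + 2661.4×34.65 + 244.97×34.65
T = 129569/3075.2 ≈ 42.13 °C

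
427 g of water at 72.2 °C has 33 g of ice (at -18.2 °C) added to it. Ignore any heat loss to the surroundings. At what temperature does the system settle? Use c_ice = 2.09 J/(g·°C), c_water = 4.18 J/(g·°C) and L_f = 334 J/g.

Heat gained plus heat lost sum to zero:
ice -18.2→0 °C: 33·2.09·18.2 = 1255.3
  melt ice: 33·334 = 11022
  meltwater 0→T: 33·4.18·T = 137.94 T
  water: 1784.9(T − 72.2)
1922.8 T = 128867 − 12277 = 116590
T ≈ 60.64 °C — above 0 °C, consistent with complete melting.

T_f ≈ 60.6 °C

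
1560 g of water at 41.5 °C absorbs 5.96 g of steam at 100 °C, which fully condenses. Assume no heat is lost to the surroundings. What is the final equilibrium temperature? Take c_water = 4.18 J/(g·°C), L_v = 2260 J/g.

Taking heat into each body as positive, Σ m c ΔT = 0:
steam→water at 100 °C releases m L_v = 5.96×2260 = 13470; condensate cools 100→T: 5.96×4.18×(T − 100) = 24.91(T − 100); water warms: 1560×4.18×(T − 41.5) = 6520.8(T − 41.5)
6545.7 T = 13470 + 2491.3 + 270613 = 286574
T ≈ 43.78 °C — below 100 °C, confirming all the steam condensed.

T_f ≈ 43.8 °C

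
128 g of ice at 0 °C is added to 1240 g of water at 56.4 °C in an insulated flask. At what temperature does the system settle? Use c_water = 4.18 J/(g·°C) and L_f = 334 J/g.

T_f ≈ 43.6 °C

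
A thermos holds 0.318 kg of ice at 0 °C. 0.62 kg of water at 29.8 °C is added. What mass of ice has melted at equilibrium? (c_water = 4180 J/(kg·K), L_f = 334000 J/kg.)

m_melted ≈ 0.231 kg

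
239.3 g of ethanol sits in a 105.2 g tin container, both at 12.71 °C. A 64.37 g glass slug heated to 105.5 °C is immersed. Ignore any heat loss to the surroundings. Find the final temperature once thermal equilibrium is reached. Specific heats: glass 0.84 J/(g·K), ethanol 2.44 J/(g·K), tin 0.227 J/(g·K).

Energy conservation, ΣQ = 0:
64.37*0.84*(T − 105.5) + 239.3*2.44*(T − 12.71) + 105.2*0.227*(T − 12.71) = 0
661.84 T = 13429
T = 13429 / 661.84 = 20.3 °C

T_f ≈ 20.3 °C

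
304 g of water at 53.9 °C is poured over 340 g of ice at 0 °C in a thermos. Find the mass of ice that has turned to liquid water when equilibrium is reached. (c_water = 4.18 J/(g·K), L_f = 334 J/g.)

m_melted ≈ 205 g

Heat available from the water dropping to 0 °C: 304×4.18×53.9 = 68492 J.
Melting all 340 g of ice would need 340×334 = 113560 J.
Since 68492 < 113560 J, not all the ice melts; equilibrium is at 0 °C.
m_melt = 68492 / L_f = 205.1 g.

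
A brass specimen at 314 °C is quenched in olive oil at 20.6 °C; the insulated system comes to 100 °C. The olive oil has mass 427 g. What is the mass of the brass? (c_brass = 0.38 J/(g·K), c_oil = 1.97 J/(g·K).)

m ≈ 821 g

Energy conservation, ΣQ = 0:
m·0.38·(100 − 314) + 427·1.97·(100 − 20.6) = 0
-81.32 m = -66790
m = -66790/-81.32 ≈ 821.3 g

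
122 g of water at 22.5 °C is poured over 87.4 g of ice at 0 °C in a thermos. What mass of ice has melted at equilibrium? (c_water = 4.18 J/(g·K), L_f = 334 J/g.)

m_melted ≈ 34.4 g

Water can give up m c ΔT = 122·4.18·22.5 = 11474 J before reaching 0 °C.
To melt every bit of ice: 87.4·334 = 29192 J.
Since 11474 < 29192 J, not all the ice melts; equilibrium is at 0 °C.
m_melt = 11474 / L_f = 34.35 g.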